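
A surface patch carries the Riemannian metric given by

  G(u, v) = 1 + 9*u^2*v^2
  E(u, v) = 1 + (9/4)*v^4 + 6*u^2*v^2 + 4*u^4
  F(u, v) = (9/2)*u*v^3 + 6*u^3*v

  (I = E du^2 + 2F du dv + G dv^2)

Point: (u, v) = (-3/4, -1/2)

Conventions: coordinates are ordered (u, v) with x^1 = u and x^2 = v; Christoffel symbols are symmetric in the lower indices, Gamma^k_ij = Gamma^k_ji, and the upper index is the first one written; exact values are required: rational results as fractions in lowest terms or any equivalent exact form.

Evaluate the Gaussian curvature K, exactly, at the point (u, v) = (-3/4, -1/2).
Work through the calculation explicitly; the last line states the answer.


E = 13/4, F = 27/16, G = 145/64, EG - F^2 = 289/64 at the point
E_u = -9, E_v = -9/2, F_u = -45/8, F_v = -81/16, G_u = -27/8, G_v = -81/16
E_vv = 27/2, F_uv = 27/2, G_uu = 9/2
Brioschi: K = (det M1 - det M2) / (EG - F^2)^2 with the standard first/second-derivative matrices M1, M2.
M1 = [[-E_vv/2 + F_uv - G_uu/2, E_u/2, F_u - E_v/2], [F_v - G_u/2, E, F], [G_v/2, F, G]] = [[9/2, -9/2, -27/8], [-27/8, 13/4, 27/16], [-81/32, 27/16, 145/64]]; det M1 = -873/256
M2 = [[0, E_v/2, G_u/2], [E_v/2, E, F], [G_u/2, F, G]] = [[0, -9/4, -27/16], [-9/4, 13/4, 27/16], [-27/16, 27/16, 145/64]]; det M2 = -2025/256
det M1 - det M2 = 9/2; K = 9/2 / (289/64)^2 = 18432/83521

Answer: K = 18432/83521


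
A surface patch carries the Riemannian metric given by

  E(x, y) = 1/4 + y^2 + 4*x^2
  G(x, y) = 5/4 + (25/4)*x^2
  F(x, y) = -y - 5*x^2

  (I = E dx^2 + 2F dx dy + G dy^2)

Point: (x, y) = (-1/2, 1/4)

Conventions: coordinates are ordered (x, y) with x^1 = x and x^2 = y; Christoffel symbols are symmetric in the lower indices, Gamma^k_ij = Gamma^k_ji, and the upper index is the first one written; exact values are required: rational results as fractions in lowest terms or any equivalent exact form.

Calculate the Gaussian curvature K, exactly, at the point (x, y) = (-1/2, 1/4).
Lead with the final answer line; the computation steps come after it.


Answer: K = -21760/15129

E = 21/16, F = -3/2, G = 45/16, EG - F^2 = 369/256 at the point
E_x = -4, E_y = 1/2, F_x = 5, F_y = -1, G_x = -25/4, G_y = 0
E_yy = 2, F_xy = 0, G_xx = 25/2
Using the Brioschi determinant formula for K from the metric derivatives:
M1 = [[-E_yy/2 + F_xy - G_xx/2, E_x/2, F_x - E_y/2], [F_y - G_x/2, E, F], [G_y/2, F, G]] = [[-29/4, -2, 19/4], [17/8, 21/16, -3/2], [0, -3/2, 45/16]]; det M1 = -13965/1024
M2 = [[0, E_y/2, G_x/2], [E_y/2, E, F], [G_x/2, F, G]] = [[0, 1/4, -25/8], [1/4, 21/16, -3/2], [-25/8, -3/2, 45/16]]; det M2 = -10905/1024
det M1 - det M2 = -765/256; K = -765/256 / (369/256)^2 = -21760/15129


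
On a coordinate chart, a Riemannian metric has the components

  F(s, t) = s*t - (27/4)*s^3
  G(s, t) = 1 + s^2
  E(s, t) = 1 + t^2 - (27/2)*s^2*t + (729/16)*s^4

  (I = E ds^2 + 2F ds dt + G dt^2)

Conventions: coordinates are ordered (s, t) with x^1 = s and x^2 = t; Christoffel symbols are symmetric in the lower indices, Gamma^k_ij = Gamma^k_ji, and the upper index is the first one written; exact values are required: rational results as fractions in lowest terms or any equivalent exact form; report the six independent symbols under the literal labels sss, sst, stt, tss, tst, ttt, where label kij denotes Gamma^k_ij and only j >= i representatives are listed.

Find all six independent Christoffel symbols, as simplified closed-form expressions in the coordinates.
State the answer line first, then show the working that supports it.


Answer: Gamma_sss = (1458*s^3 - 216*s*t)/(729*s^4 - 216*s^2*t + 16*s^2 + 16*t^2 + 16), Gamma_sst = (-108*s^2 + 16*t)/(729*s^4 - 216*s^2*t + 16*s^2 + 16*t^2 + 16), Gamma_stt = 0, Gamma_tss = -216*s^2/(729*s^4 - 216*s^2*t + 16*s^2 + 16*t^2 + 16), Gamma_tst = 16*s/(729*s^4 - 216*s^2*t + 16*s^2 + 16*t^2 + 16), Gamma_ttt = 0

E = 1 + t^2 - (27/2)*s^2*t + (729/16)*s^4; F = s*t - (27/4)*s^3; G = 1 + s^2
Gamma^k_ij = (1/2) g^{kl} (d_i g_jl + d_j g_il - d_l g_ij), with g^inv = (1/(EG-F^2)) [[G, -F], [-F, E]]
first partials: E_s = -27*s*t + (729/4)*s^3, E_t = 2*t - (27/2)*s^2, F_s = t - (81/4)*s^2, F_t = s, G_s = 2*s, G_t = 0
D = EG - F^2 = 1 + t^2 + s^2 - (27/2)*s^2*t + (729/16)*s^4
expanded: Gamma^s_ss = (G E_s - 2F F_s + F E_t)/(2D), Gamma^s_st = (G E_t - F G_s)/(2D), Gamma^s_tt = (2G F_t - G G_s - F G_t)/(2D), Gamma^t_ss = (2E F_s - E E_t - F E_s)/(2D), Gamma^t_st = (E G_s - F E_t)/(2D), Gamma^t_tt = (E G_t - 2F F_t + F G_s)/(2D); substitute and cancel common factors


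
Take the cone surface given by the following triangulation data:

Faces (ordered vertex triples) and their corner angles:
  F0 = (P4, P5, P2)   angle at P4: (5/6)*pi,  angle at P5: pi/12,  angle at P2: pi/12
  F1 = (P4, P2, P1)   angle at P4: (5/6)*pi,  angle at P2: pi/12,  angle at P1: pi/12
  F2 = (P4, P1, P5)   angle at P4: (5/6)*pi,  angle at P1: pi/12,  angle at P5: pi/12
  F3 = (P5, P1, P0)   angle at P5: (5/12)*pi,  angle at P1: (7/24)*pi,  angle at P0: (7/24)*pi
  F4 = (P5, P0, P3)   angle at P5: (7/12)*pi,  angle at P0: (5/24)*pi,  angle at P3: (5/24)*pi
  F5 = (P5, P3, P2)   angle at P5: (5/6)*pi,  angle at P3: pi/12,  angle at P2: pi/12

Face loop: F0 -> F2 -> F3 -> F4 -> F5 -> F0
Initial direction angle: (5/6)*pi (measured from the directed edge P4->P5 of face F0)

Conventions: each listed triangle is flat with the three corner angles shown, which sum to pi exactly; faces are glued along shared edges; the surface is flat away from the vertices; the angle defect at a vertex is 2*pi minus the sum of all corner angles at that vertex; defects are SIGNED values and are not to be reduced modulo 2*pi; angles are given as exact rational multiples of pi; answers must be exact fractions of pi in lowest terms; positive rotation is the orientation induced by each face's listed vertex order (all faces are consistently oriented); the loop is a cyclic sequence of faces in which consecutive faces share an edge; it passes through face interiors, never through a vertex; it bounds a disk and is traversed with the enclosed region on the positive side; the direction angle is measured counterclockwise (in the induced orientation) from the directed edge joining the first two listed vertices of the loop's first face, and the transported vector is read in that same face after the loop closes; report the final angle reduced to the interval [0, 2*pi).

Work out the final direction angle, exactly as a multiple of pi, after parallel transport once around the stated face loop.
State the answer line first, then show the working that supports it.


Answer: final direction angle = (5/6)*pi

enclosed vertex P5: corner angles sum to 2*pi, defect = 2*pi - 2*pi = 0
the final direction is the initial angle plus the enclosed defects, taken mod 2*pi in the induced orientation
final angle = (5/6)*pi + 0 = (5/6)*pi (mod 2*pi)


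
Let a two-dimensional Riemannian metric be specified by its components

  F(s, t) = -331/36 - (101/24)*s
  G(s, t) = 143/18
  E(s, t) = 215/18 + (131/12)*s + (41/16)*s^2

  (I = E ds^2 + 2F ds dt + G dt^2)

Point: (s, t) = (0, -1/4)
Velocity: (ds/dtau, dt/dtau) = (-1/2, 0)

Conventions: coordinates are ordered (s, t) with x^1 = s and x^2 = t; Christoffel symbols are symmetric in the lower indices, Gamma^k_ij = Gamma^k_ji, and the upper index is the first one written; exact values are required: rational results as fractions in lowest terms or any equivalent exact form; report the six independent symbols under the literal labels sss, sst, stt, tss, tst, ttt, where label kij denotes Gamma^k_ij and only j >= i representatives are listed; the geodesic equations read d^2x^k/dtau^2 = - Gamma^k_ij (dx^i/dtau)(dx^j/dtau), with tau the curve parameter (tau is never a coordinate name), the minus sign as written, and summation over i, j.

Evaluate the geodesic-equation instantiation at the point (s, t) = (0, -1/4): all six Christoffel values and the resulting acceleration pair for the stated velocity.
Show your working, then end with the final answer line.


E = 215/18, F = -331/36, G = 143/18 at the point
E_s = 131/12, E_t = 0, F_s = -101/24, F_t = 0, G_s = 0, G_t = 0
EG - F^2 = 497/48;  g^inv = (48/497) * [[143/18, 331/36], [331/36, 215/18]]
first-kind symbols [ij,l] = (1/2)(d_i g_jl + d_j g_il - d_l g_ij): [ss,s] = E_s/2 = 131/24, [ss,t] = F_s - E_t/2 = -101/24, [st,s] = E_t/2 = 0, [st,t] = G_s/2 = 0, [tt,s] = F_t - G_s/2 = 0, [tt,t] = G_t/2 = 0
Gamma^s_ij = (G*[ij,s] - F*[ij,t])/(EG - F^2), Gamma^t_ij = (E*[ij,t] - F*[ij,s])/(EG - F^2)
Gamma_sss = 1345/2982, Gamma_sst = 0, Gamma_stt = 0, Gamma_tss = -23/2982, Gamma_tst = 0, Gamma_ttt = 0
d^2s/dtau^2 = -(Gamma_sss*(-1/2)^2 + 2*Gamma_sst*(-1/2)*(0) + Gamma_stt*(0)^2) = -1345/11928
d^2t/dtau^2 = -(Gamma_tss*(-1/2)^2 + 2*Gamma_tst*(-1/2)*(0) + Gamma_ttt*(0)^2) = 23/11928

Answer: Gamma_sss = 1345/2982, Gamma_sst = 0, Gamma_stt = 0, Gamma_tss = -23/2982, Gamma_tst = 0, Gamma_ttt = 0; accelerations (d^2s/dtau^2, d^2t/dtau^2) = (-1345/11928, 23/11928)


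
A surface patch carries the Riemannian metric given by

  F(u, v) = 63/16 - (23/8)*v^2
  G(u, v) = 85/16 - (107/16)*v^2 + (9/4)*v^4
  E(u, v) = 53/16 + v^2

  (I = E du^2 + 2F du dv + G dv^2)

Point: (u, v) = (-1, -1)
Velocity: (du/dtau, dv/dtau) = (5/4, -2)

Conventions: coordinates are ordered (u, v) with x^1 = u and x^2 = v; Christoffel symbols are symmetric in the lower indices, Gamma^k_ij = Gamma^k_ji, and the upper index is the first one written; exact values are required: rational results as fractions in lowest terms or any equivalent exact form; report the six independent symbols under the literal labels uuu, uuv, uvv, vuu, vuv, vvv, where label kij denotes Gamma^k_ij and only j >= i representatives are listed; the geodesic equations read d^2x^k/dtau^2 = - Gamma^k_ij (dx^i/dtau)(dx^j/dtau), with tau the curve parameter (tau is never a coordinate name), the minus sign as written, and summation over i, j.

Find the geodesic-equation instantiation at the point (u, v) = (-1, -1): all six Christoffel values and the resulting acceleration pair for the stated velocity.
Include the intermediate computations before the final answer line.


E = 69/16, F = 17/16, G = 7/8 at the point
E_u = 0, E_v = -2, F_u = 0, F_v = 23/4, G_u = 0, G_v = 35/8
EG - F^2 = 677/256;  g^inv = (256/677) * [[7/8, -17/16], [-17/16, 69/16]]
first-kind symbols [ij,l] = (1/2)(d_i g_jl + d_j g_il - d_l g_ij): [uu,u] = E_u/2 = 0, [uu,v] = F_u - E_v/2 = 1, [uv,u] = E_v/2 = -1, [uv,v] = G_u/2 = 0, [vv,u] = F_v - G_u/2 = 23/4, [vv,v] = G_v/2 = 35/16
Gamma^u_ij = (G*[ij,u] - F*[ij,v])/(EG - F^2), Gamma^v_ij = (E*[ij,v] - F*[ij,u])/(EG - F^2)
Gamma_uuu = -272/677, Gamma_uuv = -224/677, Gamma_uvv = 693/677, Gamma_vuu = 1104/677, Gamma_vuv = 272/677, Gamma_vvv = 851/677
d^2u/dtau^2 = -(Gamma_uuu*(5/4)^2 + 2*Gamma_uuv*(5/4)*(-2) + Gamma_uvv*(-2)^2) = -3467/677
d^2v/dtau^2 = -(Gamma_vuu*(5/4)^2 + 2*Gamma_vuv*(5/4)*(-2) + Gamma_vvv*(-2)^2) = -3769/677

Answer: Gamma_uuu = -272/677, Gamma_uuv = -224/677, Gamma_uvv = 693/677, Gamma_vuu = 1104/677, Gamma_vuv = 272/677, Gamma_vvv = 851/677; accelerations (d^2u/dtau^2, d^2v/dtau^2) = (-3467/677, -3769/677)


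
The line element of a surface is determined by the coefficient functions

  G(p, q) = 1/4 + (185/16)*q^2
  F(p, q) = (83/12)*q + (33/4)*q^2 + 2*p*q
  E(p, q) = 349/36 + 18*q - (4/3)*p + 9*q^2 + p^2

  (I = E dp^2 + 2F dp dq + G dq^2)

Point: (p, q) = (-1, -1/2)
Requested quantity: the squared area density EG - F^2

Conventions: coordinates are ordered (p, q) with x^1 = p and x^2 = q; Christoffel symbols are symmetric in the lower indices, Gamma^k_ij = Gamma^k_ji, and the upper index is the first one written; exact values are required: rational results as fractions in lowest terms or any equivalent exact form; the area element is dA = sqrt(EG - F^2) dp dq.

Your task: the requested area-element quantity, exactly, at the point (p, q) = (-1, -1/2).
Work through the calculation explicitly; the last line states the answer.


E = 95/18, F = -19/48, G = 201/64; EG - F^2 = 37829/2304

Answer: EG - F^2 = 37829/2304


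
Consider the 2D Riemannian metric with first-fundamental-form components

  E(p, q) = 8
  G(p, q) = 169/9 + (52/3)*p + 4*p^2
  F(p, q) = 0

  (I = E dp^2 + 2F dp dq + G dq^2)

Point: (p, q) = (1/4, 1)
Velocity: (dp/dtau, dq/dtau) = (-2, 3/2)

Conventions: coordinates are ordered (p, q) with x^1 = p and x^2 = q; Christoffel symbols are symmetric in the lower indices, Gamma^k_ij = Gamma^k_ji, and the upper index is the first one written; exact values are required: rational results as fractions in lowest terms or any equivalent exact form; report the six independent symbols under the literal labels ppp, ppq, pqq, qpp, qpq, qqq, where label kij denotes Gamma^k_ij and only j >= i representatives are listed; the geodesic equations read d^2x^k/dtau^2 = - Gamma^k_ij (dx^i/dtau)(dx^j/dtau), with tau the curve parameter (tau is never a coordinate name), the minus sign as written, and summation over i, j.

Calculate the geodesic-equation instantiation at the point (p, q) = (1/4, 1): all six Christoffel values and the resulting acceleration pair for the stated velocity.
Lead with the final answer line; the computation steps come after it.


Answer: Gamma_ppp = 0, Gamma_ppq = 0, Gamma_pqq = -29/24, Gamma_qpp = 0, Gamma_qpq = 12/29, Gamma_qqq = 0; accelerations (d^2p/dtau^2, d^2q/dtau^2) = (87/32, 72/29)

E = 8, F = 0, G = 841/36 at the point
E_p = 0, E_q = 0, F_p = 0, F_q = 0, G_p = 58/3, G_q = 0
EG - F^2 = 1682/9;  g^inv = (9/1682) * [[841/36, 0], [0, 8]]
first-kind symbols [ij,l] = (1/2)(d_i g_jl + d_j g_il - d_l g_ij): [pp,p] = E_p/2 = 0, [pp,q] = F_p - E_q/2 = 0, [pq,p] = E_q/2 = 0, [pq,q] = G_p/2 = 29/3, [qq,p] = F_q - G_p/2 = -29/3, [qq,q] = G_q/2 = 0
Gamma^p_ij = (G*[ij,p] - F*[ij,q])/(EG - F^2), Gamma^q_ij = (E*[ij,q] - F*[ij,p])/(EG - F^2)
Gamma_ppp = 0, Gamma_ppq = 0, Gamma_pqq = -29/24, Gamma_qpp = 0, Gamma_qpq = 12/29, Gamma_qqq = 0
d^2p/dtau^2 = -(Gamma_ppp*(-2)^2 + 2*Gamma_ppq*(-2)*(3/2) + Gamma_pqq*(3/2)^2) = 87/32
d^2q/dtau^2 = -(Gamma_qpp*(-2)^2 + 2*Gamma_qpq*(-2)*(3/2) + Gamma_qqq*(3/2)^2) = 72/29


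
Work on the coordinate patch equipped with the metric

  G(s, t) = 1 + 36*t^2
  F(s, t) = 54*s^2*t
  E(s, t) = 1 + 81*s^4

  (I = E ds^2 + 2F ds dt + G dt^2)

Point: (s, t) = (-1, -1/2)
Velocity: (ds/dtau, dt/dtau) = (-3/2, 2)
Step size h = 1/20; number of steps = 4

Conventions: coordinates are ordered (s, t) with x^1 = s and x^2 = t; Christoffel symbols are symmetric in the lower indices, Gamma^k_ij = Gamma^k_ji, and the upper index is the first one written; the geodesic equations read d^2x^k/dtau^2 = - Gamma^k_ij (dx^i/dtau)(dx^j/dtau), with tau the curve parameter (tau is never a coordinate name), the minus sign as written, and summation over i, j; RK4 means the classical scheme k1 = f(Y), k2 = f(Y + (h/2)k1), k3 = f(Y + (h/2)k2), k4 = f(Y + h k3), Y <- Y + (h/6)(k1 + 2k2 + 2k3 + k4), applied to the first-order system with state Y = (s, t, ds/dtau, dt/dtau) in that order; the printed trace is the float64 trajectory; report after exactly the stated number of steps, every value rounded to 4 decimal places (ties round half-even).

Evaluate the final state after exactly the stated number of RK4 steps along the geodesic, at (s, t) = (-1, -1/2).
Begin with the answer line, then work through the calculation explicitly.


Answer: s = -1.2728, t = -0.1061, ds/dtau = -1.2535, dt/dtau = 1.9556

f(Y) = (ds/dtau, dt/dtau, -Gamma^s_ij Y'^i Y'^j, -Gamma^t_ij Y'^i Y'^j) with the Gammas evaluated at the stage position; h = 0.050000; intermediate values shown to 6 dp
step 0: s = -1.0000, t = -0.5000, ds/dtau = -1.5000, dt/dtau = 2.0000
step 1:
  k1: at (s, t) = (-1.000000, -0.500000), (ds/dtau, dt/dtau) = (-1.500000, 2.000000); Gamma_sss = -1.780220, Gamma_sst = 0.000000, Gamma_stt = 0.593407, Gamma_tss = 0.593407, Gamma_tst = 0.000000, Gamma_ttt = -0.197802; k1 = (-1.500000, 2.000000, 1.631868, -0.543956)
  k2: at (s, t) = (-1.037500, -0.450000), (ds/dtau, dt/dtau) = (-1.459203, 1.986401); Gamma_sss = -1.771253, Gamma_sst = 0.000000, Gamma_stt = 0.569077, Gamma_tss = 0.493657, Gamma_tst = 0.000000, Gamma_ttt = -0.158605; k2 = (-1.459203, 1.986401, 1.526024, -0.425311)
  k3: at (s, t) = (-1.036480, -0.450340), (ds/dtau, dt/dtau) = (-1.461849, 1.989367); Gamma_sss = -1.772237, Gamma_sst = 0.000000, Gamma_stt = 0.569954, Gamma_tss = 0.495278, Gamma_tst = 0.000000, Gamma_ttt = -0.159282; k3 = (-1.461849, 1.989367, 1.531638, -0.428039)
  k4: at (s, t) = (-1.073092, -0.400532), (ds/dtau, dt/dtau) = (-1.423418, 1.978598); Gamma_sss = -1.753180, Gamma_sst = 0.000000, Gamma_stt = 0.544588, Gamma_tss = 0.406535, Gamma_tst = 0.000000, Gamma_ttt = -0.126281; k4 = (-1.423418, 1.978598, 1.420171, -0.329315)
  Y <- Y + (h/6)(k1 + 2k2 + 2k3 + k4): s = -1.0730, t = -0.4006, ds/dtau = -1.4236, dt/dtau = 1.9785
step 2:
  k1: at (s, t) = (-1.073046, -0.400582), (ds/dtau, dt/dtau) = (-1.423605, 1.978500); Gamma_sss = -1.753216, Gamma_sst = 0.000000, Gamma_stt = 0.544623, Gamma_tss = 0.406630, Gamma_tst = 0.000000, Gamma_ttt = -0.126316; k1 = (-1.423605, 1.978500, 1.421253, -0.329636)
  k2: at (s, t) = (-1.108636, -0.351120), (ds/dtau, dt/dtau) = (-1.388074, 1.970259); Gamma_sss = -1.727251, Gamma_sst = 0.000000, Gamma_stt = 0.519332, Gamma_tss = 0.328959, Gamma_tst = 0.000000, Gamma_ttt = -0.098908; k2 = (-1.388074, 1.970259, 1.311973, -0.249868)
  k3: at (s, t) = (-1.107748, -0.351326), (ds/dtau, dt/dtau) = (-1.390806, 1.972254); Gamma_sss = -1.728330, Gamma_sst = 0.000000, Gamma_stt = 0.520073, Gamma_tss = 0.329886, Gamma_tst = 0.000000, Gamma_ttt = -0.099266; k3 = (-1.390806, 1.972254, 1.320207, -0.251987)
  k4: at (s, t) = (-1.142586, -0.301970), (ds/dtau, dt/dtau) = (-1.357595, 1.965901); Gamma_sss = -1.697747, Gamma_sst = 0.000000, Gamma_stt = 0.495293, Gamma_tss = 0.261798, Gamma_tst = 0.000000, Gamma_ttt = -0.076376; k4 = (-1.357595, 1.965901, 1.214862, -0.187336)
  Y <- Y + (h/6)(k1 + 2k2 + 2k3 + k4): s = -1.1425, t = -0.3020, ds/dtau = -1.3578, dt/dtau = 1.9658
step 3:
  k1: at (s, t) = (-1.142537, -0.302004), (ds/dtau, dt/dtau) = (-1.357768, 1.965828); Gamma_sss = -1.697802, Gamma_sst = 0.000000, Gamma_stt = 0.495331, Gamma_tss = 0.261859, Gamma_tst = 0.000000, Gamma_ttt = -0.076397; k1 = (-1.357768, 1.965828, 1.215760, -0.187511)
  k2: at (s, t) = (-1.176482, -0.252858), (ds/dtau, dt/dtau) = (-1.327374, 1.961140); Gamma_sss = -1.664567, Gamma_sst = 0.000000, Gamma_stt = 0.471623, Gamma_tss = 0.202729, Gamma_tst = 0.000000, Gamma_ttt = -0.057439; k2 = (-1.327374, 1.961140, 1.118942, -0.136277)
  k3: at (s, t) = (-1.175722, -0.252975), (ds/dtau, dt/dtau) = (-1.329794, 1.962421); Gamma_sss = -1.665530, Gamma_sst = 0.000000, Gamma_stt = 0.472201, Gamma_tss = 0.203203, Gamma_tst = 0.000000, Gamma_ttt = -0.057611; k3 = (-1.329794, 1.962421, 1.126755, -0.137470)
  k4: at (s, t) = (-1.209027, -0.203883), (ds/dtau, dt/dtau) = (-1.301430, 1.958954); Gamma_sss = -1.630701, Gamma_sst = 0.000000, Gamma_stt = 0.449590, Gamma_tss = 0.151632, Gamma_tst = 0.000000, Gamma_ttt = -0.041806; k4 = (-1.301430, 1.958954, 1.036648, -0.096394)
  Y <- Y + (h/6)(k1 + 2k2 + 2k3 + k4): s = -1.2090, t = -0.2039, ds/dtau = -1.3016, dt/dtau = 1.9589
step 4:
  k1: at (s, t) = (-1.208983, -0.203904), (ds/dtau, dt/dtau) = (-1.301570, 1.958900); Gamma_sss = -1.630753, Gamma_sst = 0.000000, Gamma_stt = 0.449621, Gamma_tss = 0.151664, Gamma_tst = 0.000000, Gamma_ttt = -0.041816; k1 = (-1.301570, 1.958900, 1.037307, -0.096472)
  k2: at (s, t) = (-1.241523, -0.154932), (ds/dtau, dt/dtau) = (-1.275637, 1.956488); Gamma_sss = -1.595470, Gamma_sst = 0.000000, Gamma_stt = 0.428364, Gamma_tss = 0.106913, Gamma_tst = 0.000000, Gamma_ttt = -0.028705; k2 = (-1.275637, 1.956488, 0.956518, -0.064096)
  k3: at (s, t) = (-1.240874, -0.154992), (ds/dtau, dt/dtau) = (-1.277657, 1.957297); Gamma_sss = -1.596266, Gamma_sst = 0.000000, Gamma_stt = 0.428801, Gamma_tss = 0.107119, Gamma_tst = 0.000000, Gamma_ttt = -0.028775; k3 = (-1.277657, 1.957297, 0.963012, -0.064624)
  k4: at (s, t) = (-1.272866, -0.106040), (ds/dtau, dt/dtau) = (-1.253419, 1.955668); Gamma_sss = -1.560944, Gamma_sst = 0.000000, Gamma_stt = 0.408774, Gamma_tss = 0.068108, Gamma_tst = 0.000000, Gamma_ttt = -0.017836; k4 = (-1.253419, 1.955668, 0.888923, -0.038786)
  Y <- Y + (h/6)(k1 + 2k2 + 2k3 + k4): s = -1.2728, t = -0.1061, ds/dtau = -1.2535, dt/dtau = 1.9556


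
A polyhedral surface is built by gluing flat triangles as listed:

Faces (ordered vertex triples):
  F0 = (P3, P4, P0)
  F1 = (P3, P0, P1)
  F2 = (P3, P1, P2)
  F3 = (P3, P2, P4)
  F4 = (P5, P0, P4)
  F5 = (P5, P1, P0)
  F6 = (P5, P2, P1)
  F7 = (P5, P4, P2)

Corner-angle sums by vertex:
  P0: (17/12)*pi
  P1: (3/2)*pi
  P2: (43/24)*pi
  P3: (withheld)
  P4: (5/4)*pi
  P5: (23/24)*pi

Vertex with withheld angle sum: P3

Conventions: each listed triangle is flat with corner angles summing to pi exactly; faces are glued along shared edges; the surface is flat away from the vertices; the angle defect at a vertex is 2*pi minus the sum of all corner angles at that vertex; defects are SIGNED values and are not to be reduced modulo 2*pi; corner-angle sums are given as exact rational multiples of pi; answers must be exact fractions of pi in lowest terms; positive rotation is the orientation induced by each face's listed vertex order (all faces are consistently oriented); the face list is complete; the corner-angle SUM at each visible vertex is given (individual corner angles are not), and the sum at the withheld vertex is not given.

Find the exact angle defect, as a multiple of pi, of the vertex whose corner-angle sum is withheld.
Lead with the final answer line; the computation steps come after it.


Answer: defect(P3) = (11/12)*pi

V = 6, E = 12, F = 8; chi = V - E + F = 2
Gauss-Bonnet: total defect = 2*pi*chi = 4*pi; visible defects sum to (37/12)*pi


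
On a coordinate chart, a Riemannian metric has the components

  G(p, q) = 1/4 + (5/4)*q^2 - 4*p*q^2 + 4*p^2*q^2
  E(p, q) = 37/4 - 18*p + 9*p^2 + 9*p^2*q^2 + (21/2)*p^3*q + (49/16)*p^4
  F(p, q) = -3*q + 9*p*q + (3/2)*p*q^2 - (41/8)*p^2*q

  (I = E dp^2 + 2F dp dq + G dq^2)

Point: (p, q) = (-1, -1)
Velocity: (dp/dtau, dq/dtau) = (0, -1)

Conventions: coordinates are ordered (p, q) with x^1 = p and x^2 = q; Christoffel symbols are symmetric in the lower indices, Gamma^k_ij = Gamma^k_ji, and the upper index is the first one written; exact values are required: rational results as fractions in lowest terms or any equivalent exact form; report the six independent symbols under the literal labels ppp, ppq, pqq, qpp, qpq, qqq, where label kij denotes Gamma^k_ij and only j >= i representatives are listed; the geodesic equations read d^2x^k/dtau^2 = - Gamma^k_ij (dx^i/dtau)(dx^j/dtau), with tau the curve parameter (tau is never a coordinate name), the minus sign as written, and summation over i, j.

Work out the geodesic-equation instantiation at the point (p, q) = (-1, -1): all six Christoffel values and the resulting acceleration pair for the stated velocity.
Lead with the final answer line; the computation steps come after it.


Answer: Gamma_ppp = -26216/20133, Gamma_ppq = -296/2237, Gamma_pqq = 4310/20133, Gamma_qpp = 35701/20133, Gamma_qpq = -926/2237, Gamma_qqq = -26692/20133; accelerations (d^2p/dtau^2, d^2q/dtau^2) = (-4310/20133, 26692/20133)

E = 941/16, F = 125/8, G = 19/2 at the point
E_p = -391/4, E_q = -57/2, F_p = -71/4, F_q = -113/8, G_p = -12, G_q = -37/2
EG - F^2 = 20133/64;  g^inv = (64/20133) * [[19/2, -125/8], [-125/8, 941/16]]
first-kind symbols [ij,l] = (1/2)(d_i g_jl + d_j g_il - d_l g_ij): [pp,p] = E_p/2 = -391/8, [pp,q] = F_p - E_q/2 = -7/2, [pq,p] = E_q/2 = -57/4, [pq,q] = G_p/2 = -6, [qq,p] = F_q - G_p/2 = -65/8, [qq,q] = G_q/2 = -37/4
Gamma^p_ij = (G*[ij,p] - F*[ij,q])/(EG - F^2), Gamma^q_ij = (E*[ij,q] - F*[ij,p])/(EG - F^2)
Gamma_ppp = -26216/20133, Gamma_ppq = -296/2237, Gamma_pqq = 4310/20133, Gamma_qpp = 35701/20133, Gamma_qpq = -926/2237, Gamma_qqq = -26692/20133
d^2p/dtau^2 = -(Gamma_ppp*(0)^2 + 2*Gamma_ppq*(0)*(-1) + Gamma_pqq*(-1)^2) = -4310/20133
d^2q/dtau^2 = -(Gamma_qpp*(0)^2 + 2*Gamma_qpq*(0)*(-1) + Gamma_qqq*(-1)^2) = 26692/20133


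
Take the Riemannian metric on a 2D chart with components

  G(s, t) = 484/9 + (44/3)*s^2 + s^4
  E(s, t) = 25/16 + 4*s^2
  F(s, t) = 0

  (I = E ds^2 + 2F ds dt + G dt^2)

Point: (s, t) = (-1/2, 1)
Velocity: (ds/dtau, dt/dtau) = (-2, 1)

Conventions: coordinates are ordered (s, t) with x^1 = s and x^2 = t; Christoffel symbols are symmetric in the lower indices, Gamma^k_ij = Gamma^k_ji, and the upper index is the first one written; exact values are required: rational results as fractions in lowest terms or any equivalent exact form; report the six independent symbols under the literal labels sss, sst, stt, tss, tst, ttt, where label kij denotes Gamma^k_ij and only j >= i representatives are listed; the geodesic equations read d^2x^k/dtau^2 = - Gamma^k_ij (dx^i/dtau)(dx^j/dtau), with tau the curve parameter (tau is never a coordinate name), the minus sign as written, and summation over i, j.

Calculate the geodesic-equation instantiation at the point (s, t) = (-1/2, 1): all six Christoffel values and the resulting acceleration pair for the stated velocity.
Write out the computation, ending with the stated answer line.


E = 41/16, F = 0, G = 8281/144 at the point
E_s = -4, E_t = 0, F_s = 0, F_t = 0, G_s = -91/6, G_t = 0
EG - F^2 = 339521/2304;  g^inv = (2304/339521) * [[8281/144, 0], [0, 41/16]]
first-kind symbols [ij,l] = (1/2)(d_i g_jl + d_j g_il - d_l g_ij): [ss,s] = E_s/2 = -2, [ss,t] = F_s - E_t/2 = 0, [st,s] = E_t/2 = 0, [st,t] = G_s/2 = -91/12, [tt,s] = F_t - G_s/2 = 91/12, [tt,t] = G_t/2 = 0
Gamma^s_ij = (G*[ij,s] - F*[ij,t])/(EG - F^2), Gamma^t_ij = (E*[ij,t] - F*[ij,s])/(EG - F^2)
Gamma_sss = -32/41, Gamma_sst = 0, Gamma_stt = 364/123, Gamma_tss = 0, Gamma_tst = -12/91, Gamma_ttt = 0
d^2s/dtau^2 = -(Gamma_sss*(-2)^2 + 2*Gamma_sst*(-2)*(1) + Gamma_stt*(1)^2) = 20/123
d^2t/dtau^2 = -(Gamma_tss*(-2)^2 + 2*Gamma_tst*(-2)*(1) + Gamma_ttt*(1)^2) = -48/91

Answer: Gamma_sss = -32/41, Gamma_sst = 0, Gamma_stt = 364/123, Gamma_tss = 0, Gamma_tst = -12/91, Gamma_ttt = 0; accelerations (d^2s/dtau^2, d^2t/dtau^2) = (20/123, -48/91)


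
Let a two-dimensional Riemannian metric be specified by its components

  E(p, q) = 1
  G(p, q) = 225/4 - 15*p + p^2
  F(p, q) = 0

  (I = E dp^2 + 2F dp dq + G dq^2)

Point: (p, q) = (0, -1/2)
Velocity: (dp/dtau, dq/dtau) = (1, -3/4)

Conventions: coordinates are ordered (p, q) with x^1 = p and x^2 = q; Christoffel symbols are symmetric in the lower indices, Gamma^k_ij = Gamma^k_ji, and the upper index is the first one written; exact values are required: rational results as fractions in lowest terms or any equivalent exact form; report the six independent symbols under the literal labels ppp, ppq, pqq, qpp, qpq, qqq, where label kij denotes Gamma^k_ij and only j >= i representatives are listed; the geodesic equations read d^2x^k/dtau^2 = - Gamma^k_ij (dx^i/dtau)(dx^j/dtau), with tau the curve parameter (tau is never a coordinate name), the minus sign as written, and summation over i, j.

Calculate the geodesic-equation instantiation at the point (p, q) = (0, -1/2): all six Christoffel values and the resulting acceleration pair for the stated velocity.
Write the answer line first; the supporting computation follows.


Answer: Gamma_ppp = 0, Gamma_ppq = 0, Gamma_pqq = 15/2, Gamma_qpp = 0, Gamma_qpq = -2/15, Gamma_qqq = 0; accelerations (d^2p/dtau^2, d^2q/dtau^2) = (-135/32, -1/5)

E = 1, F = 0, G = 225/4 at the point
E_p = 0, E_q = 0, F_p = 0, F_q = 0, G_p = -15, G_q = 0
EG - F^2 = 225/4;  g^inv = (4/225) * [[225/4, 0], [0, 1]]
first-kind symbols [ij,l] = (1/2)(d_i g_jl + d_j g_il - d_l g_ij): [pp,p] = E_p/2 = 0, [pp,q] = F_p - E_q/2 = 0, [pq,p] = E_q/2 = 0, [pq,q] = G_p/2 = -15/2, [qq,p] = F_q - G_p/2 = 15/2, [qq,q] = G_q/2 = 0
Gamma^p_ij = (G*[ij,p] - F*[ij,q])/(EG - F^2), Gamma^q_ij = (E*[ij,q] - F*[ij,p])/(EG - F^2)
Gamma_ppp = 0, Gamma_ppq = 0, Gamma_pqq = 15/2, Gamma_qpp = 0, Gamma_qpq = -2/15, Gamma_qqq = 0
d^2p/dtau^2 = -(Gamma_ppp*(1)^2 + 2*Gamma_ppq*(1)*(-3/4) + Gamma_pqq*(-3/4)^2) = -135/32
d^2q/dtau^2 = -(Gamma_qpp*(1)^2 + 2*Gamma_qpq*(1)*(-3/4) + Gamma_qqq*(-3/4)^2) = -1/5


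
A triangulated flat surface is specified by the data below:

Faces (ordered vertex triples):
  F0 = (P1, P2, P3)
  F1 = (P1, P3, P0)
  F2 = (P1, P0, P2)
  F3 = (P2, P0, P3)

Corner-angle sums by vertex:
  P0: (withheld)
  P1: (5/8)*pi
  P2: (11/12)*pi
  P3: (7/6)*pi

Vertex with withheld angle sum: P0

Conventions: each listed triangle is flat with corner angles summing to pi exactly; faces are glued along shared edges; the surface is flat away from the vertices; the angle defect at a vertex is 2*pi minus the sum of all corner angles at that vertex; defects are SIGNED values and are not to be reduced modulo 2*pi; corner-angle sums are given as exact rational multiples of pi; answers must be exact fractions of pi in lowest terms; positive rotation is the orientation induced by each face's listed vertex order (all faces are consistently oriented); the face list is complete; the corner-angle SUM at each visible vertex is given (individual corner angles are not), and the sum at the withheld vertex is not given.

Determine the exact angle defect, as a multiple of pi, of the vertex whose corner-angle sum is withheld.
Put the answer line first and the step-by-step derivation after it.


Answer: defect(P0) = (17/24)*pi

V = 4, E = 6, F = 4; chi = V - E + F = 2
Gauss-Bonnet: total defect = 2*pi*chi = 4*pi; visible defects sum to (79/24)*pi


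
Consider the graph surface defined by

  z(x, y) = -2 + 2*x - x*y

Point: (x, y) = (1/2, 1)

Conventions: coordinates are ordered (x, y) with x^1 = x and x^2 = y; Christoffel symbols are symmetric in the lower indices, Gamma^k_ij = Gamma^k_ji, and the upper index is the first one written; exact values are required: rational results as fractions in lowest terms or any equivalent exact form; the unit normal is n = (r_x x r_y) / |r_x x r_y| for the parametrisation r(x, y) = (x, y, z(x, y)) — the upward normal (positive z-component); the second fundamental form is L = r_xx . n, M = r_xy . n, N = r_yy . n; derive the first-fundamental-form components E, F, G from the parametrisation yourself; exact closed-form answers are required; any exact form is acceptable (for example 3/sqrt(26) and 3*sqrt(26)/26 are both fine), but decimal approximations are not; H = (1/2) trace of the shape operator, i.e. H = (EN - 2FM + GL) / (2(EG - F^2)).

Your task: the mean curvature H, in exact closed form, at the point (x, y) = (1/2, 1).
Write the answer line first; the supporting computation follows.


Answer: H = -4/27

z_x = 1, z_y = -1/2, z_xx = 0, z_xy = -1, z_yy = 0
E = 2, F = -1/2, G = 5/4; answer radicand W^2 = 9/4
unnormalised second-form numerators: l = 0, m = -1, n = 0; L = l/sqrt(9/4), and similarly M = m/sqrt(W^2), N = n/sqrt(W^2)
H = (E*n - 2*F*m + G*l) / (2*(EG - F^2)*sqrt(W^2)); E*n - 2*F*m + G*l = -1, EG - F^2 = 9/4, so H = (-2/9)/sqrt(9/4)


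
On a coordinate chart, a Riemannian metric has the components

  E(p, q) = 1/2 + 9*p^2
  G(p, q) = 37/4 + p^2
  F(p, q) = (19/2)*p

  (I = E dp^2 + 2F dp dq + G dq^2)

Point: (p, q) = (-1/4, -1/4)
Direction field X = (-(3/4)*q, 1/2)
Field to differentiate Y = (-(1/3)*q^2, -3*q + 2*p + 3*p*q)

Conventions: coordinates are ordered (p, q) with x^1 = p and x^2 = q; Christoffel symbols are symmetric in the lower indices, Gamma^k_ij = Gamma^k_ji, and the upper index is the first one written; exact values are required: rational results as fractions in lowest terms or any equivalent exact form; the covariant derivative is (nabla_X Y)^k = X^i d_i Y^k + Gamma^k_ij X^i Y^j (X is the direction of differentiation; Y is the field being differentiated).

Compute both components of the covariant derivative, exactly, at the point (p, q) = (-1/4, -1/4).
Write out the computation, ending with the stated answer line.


E = 17/16, F = -19/8, G = 149/16 at the point
E_p = -9/2, E_q = 0, F_p = 19/2, F_q = 0, G_p = -1/2, G_q = 0
EG - F^2 = 1089/256;  g^inv = (256/1089) * [[149/16, 19/8], [19/8, 17/16]]
first-kind symbols [ij,l] = (1/2)(d_i g_jl + d_j g_il - d_l g_ij): [pp,p] = E_p/2 = -9/4, [pp,q] = F_p - E_q/2 = 19/2, [pq,p] = E_q/2 = 0, [pq,q] = G_p/2 = -1/4, [qq,p] = F_q - G_p/2 = 1/4, [qq,q] = G_q/2 = 0
Gamma^p_ij = (G*[ij,p] - F*[ij,q])/(EG - F^2), Gamma^q_ij = (E*[ij,q] - F*[ij,p])/(EG - F^2)
Gamma_ppp = 412/1089, Gamma_ppq = -152/1089, Gamma_pqq = 596/1089, Gamma_qpp = 1216/1089, Gamma_qpq = -68/1089, Gamma_qqq = 152/1089
X = (3/16, 1/2), Y = (-1/48, 7/16) at the point

Answer: (nabla_X Y)^p = 40057/209088, (nabla_X Y)^q = -169249/104544


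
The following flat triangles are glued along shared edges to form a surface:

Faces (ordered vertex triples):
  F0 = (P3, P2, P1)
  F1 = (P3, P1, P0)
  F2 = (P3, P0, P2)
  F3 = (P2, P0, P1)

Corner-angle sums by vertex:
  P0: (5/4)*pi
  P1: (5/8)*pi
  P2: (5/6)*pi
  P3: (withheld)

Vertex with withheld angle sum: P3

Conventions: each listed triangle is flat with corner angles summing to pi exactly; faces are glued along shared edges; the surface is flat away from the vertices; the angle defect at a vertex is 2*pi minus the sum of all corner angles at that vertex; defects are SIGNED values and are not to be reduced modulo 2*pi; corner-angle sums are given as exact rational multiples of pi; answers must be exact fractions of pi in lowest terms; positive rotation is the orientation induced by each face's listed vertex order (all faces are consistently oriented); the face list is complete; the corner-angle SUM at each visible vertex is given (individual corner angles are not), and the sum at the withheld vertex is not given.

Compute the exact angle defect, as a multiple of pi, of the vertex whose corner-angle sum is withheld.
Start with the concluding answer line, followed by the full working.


Answer: defect(P3) = (17/24)*pi

V = 4, E = 6, F = 4; chi = V - E + F = 2
Gauss-Bonnet: total defect = 2*pi*chi = 4*pi; visible defects sum to (79/24)*pi


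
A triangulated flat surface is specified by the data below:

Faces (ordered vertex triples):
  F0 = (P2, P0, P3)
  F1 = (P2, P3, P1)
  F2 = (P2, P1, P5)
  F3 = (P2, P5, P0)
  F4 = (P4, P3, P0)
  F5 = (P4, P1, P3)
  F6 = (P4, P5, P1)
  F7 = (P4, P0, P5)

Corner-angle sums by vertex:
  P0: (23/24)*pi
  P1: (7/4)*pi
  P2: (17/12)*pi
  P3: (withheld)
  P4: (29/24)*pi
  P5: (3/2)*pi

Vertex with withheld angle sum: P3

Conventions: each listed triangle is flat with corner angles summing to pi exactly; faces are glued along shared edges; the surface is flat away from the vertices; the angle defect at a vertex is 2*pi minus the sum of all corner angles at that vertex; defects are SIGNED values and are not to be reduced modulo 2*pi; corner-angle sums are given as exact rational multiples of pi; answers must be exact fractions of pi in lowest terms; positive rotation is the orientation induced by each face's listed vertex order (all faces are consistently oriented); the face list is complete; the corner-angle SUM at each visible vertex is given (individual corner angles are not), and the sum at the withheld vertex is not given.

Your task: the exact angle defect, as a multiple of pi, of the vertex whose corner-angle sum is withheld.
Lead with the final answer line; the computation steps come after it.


Answer: defect(P3) = (5/6)*pi

V = 6, E = 12, F = 8; chi = V - E + F = 2
Gauss-Bonnet: total defect = 2*pi*chi = 4*pi; visible defects sum to (19/6)*pi


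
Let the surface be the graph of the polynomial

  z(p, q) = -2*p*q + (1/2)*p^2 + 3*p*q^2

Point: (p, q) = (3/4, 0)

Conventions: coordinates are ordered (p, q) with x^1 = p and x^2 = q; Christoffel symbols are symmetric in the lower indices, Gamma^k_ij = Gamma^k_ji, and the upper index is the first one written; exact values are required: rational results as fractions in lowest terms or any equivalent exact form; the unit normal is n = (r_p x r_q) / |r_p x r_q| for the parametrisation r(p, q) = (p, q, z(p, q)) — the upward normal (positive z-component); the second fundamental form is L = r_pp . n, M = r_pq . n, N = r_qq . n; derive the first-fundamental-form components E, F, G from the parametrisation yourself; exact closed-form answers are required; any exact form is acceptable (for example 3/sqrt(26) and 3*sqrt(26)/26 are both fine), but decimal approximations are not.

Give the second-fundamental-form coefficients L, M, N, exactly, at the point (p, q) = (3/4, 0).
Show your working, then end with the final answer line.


z_p = 3/4, z_q = -3/2, z_pp = 1, z_pq = -2, z_qq = 9/2
E = 25/16, F = -9/8, G = 13/4; answer radicand W^2 = 61/16
unnormalised second-form numerators: l = 1, m = -2, n = 9/2; L = l/sqrt(61/16), and similarly M = m/sqrt(W^2), N = n/sqrt(W^2)

Answer: L = 4*sqrt(61)/61, M = -8*sqrt(61)/61, N = 18*sqrt(61)/61


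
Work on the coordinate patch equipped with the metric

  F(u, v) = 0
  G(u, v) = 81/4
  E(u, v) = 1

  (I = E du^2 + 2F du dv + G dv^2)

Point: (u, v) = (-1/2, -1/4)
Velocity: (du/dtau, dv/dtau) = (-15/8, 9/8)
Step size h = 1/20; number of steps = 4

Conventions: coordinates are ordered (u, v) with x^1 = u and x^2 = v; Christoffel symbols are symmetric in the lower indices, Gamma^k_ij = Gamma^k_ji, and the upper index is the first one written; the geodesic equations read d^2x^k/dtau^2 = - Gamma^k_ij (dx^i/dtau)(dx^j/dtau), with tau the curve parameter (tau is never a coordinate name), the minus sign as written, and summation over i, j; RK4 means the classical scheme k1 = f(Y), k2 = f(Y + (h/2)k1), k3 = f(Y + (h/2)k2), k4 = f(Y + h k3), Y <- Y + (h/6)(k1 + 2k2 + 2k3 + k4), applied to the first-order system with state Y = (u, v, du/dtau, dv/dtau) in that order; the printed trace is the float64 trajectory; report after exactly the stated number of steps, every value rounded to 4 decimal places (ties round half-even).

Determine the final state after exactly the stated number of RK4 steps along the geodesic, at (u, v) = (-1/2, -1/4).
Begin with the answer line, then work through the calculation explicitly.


Answer: u = -0.8750, v = -0.0250, du/dtau = -1.8750, dv/dtau = 1.1250

f(Y) = (du/dtau, dv/dtau, -Gamma^u_ij Y'^i Y'^j, -Gamma^v_ij Y'^i Y'^j) with the Gammas evaluated at the stage position; h = 0.050000; intermediate values shown to 6 dp
step 0: u = -0.5000, v = -0.2500, du/dtau = -1.8750, dv/dtau = 1.1250
step 1:
  k1: at (u, v) = (-0.500000, -0.250000), (du/dtau, dv/dtau) = (-1.875000, 1.125000); Gamma_uuu = 0.000000, Gamma_uuv = 0.000000, Gamma_uvv = 0.000000, Gamma_vuu = 0.000000, Gamma_vuv = 0.000000, Gamma_vvv = 0.000000; k1 = (-1.875000, 1.125000, 0.000000, 0.000000)
  k2: at (u, v) = (-0.546875, -0.221875), (du/dtau, dv/dtau) = (-1.875000, 1.125000); Gamma_uuu = 0.000000, Gamma_uuv = 0.000000, Gamma_uvv = 0.000000, Gamma_vuu = 0.000000, Gamma_vuv = 0.000000, Gamma_vvv = 0.000000; k2 = (-1.875000, 1.125000, 0.000000, 0.000000)
  k3: at (u, v) = (-0.546875, -0.221875), (du/dtau, dv/dtau) = (-1.875000, 1.125000); Gamma_uuu = 0.000000, Gamma_uuv = 0.000000, Gamma_uvv = 0.000000, Gamma_vuu = 0.000000, Gamma_vuv = 0.000000, Gamma_vvv = 0.000000; k3 = (-1.875000, 1.125000, 0.000000, 0.000000)
  k4: at (u, v) = (-0.593750, -0.193750), (du/dtau, dv/dtau) = (-1.875000, 1.125000); Gamma_uuu = 0.000000, Gamma_uuv = 0.000000, Gamma_uvv = 0.000000, Gamma_vuu = 0.000000, Gamma_vuv = 0.000000, Gamma_vvv = 0.000000; k4 = (-1.875000, 1.125000, 0.000000, 0.000000)
  Y <- Y + (h/6)(k1 + 2k2 + 2k3 + k4): u = -0.5938, v = -0.1938, du/dtau = -1.8750, dv/dtau = 1.1250
step 2:
  k1: at (u, v) = (-0.593750, -0.193750), (du/dtau, dv/dtau) = (-1.875000, 1.125000); Gamma_uuu = 0.000000, Gamma_uuv = 0.000000, Gamma_uvv = 0.000000, Gamma_vuu = 0.000000, Gamma_vuv = 0.000000, Gamma_vvv = 0.000000; k1 = (-1.875000, 1.125000, 0.000000, 0.000000)
  k2: at (u, v) = (-0.640625, -0.165625), (du/dtau, dv/dtau) = (-1.875000, 1.125000); Gamma_uuu = 0.000000, Gamma_uuv = 0.000000, Gamma_uvv = 0.000000, Gamma_vuu = 0.000000, Gamma_vuv = 0.000000, Gamma_vvv = 0.000000; k2 = (-1.875000, 1.125000, 0.000000, 0.000000)
  k3: at (u, v) = (-0.640625, -0.165625), (du/dtau, dv/dtau) = (-1.875000, 1.125000); Gamma_uuu = 0.000000, Gamma_uuv = 0.000000, Gamma_uvv = 0.000000, Gamma_vuu = 0.000000, Gamma_vuv = 0.000000, Gamma_vvv = 0.000000; k3 = (-1.875000, 1.125000, 0.000000, 0.000000)
  k4: at (u, v) = (-0.687500, -0.137500), (du/dtau, dv/dtau) = (-1.875000, 1.125000); Gamma_uuu = 0.000000, Gamma_uuv = 0.000000, Gamma_uvv = 0.000000, Gamma_vuu = 0.000000, Gamma_vuv = 0.000000, Gamma_vvv = 0.000000; k4 = (-1.875000, 1.125000, 0.000000, 0.000000)
  Y <- Y + (h/6)(k1 + 2k2 + 2k3 + k4): u = -0.6875, v = -0.1375, du/dtau = -1.8750, dv/dtau = 1.1250
step 3:
  k1: at (u, v) = (-0.687500, -0.137500), (du/dtau, dv/dtau) = (-1.875000, 1.125000); Gamma_uuu = 0.000000, Gamma_uuv = 0.000000, Gamma_uvv = 0.000000, Gamma_vuu = 0.000000, Gamma_vuv = 0.000000, Gamma_vvv = 0.000000; k1 = (-1.875000, 1.125000, 0.000000, 0.000000)
  k2: at (u, v) = (-0.734375, -0.109375), (du/dtau, dv/dtau) = (-1.875000, 1.125000); Gamma_uuu = 0.000000, Gamma_uuv = 0.000000, Gamma_uvv = 0.000000, Gamma_vuu = 0.000000, Gamma_vuv = 0.000000, Gamma_vvv = 0.000000; k2 = (-1.875000, 1.125000, 0.000000, 0.000000)
  k3: at (u, v) = (-0.734375, -0.109375), (du/dtau, dv/dtau) = (-1.875000, 1.125000); Gamma_uuu = 0.000000, Gamma_uuv = 0.000000, Gamma_uvv = 0.000000, Gamma_vuu = 0.000000, Gamma_vuv = 0.000000, Gamma_vvv = 0.000000; k3 = (-1.875000, 1.125000, 0.000000, 0.000000)
  k4: at (u, v) = (-0.781250, -0.081250), (du/dtau, dv/dtau) = (-1.875000, 1.125000); Gamma_uuu = 0.000000, Gamma_uuv = 0.000000, Gamma_uvv = 0.000000, Gamma_vuu = 0.000000, Gamma_vuv = 0.000000, Gamma_vvv = 0.000000; k4 = (-1.875000, 1.125000, 0.000000, 0.000000)
  Y <- Y + (h/6)(k1 + 2k2 + 2k3 + k4): u = -0.7812, v = -0.0813, du/dtau = -1.8750, dv/dtau = 1.1250
step 4:
  k1: at (u, v) = (-0.781250, -0.081250), (du/dtau, dv/dtau) = (-1.875000, 1.125000); Gamma_uuu = 0.000000, Gamma_uuv = 0.000000, Gamma_uvv = 0.000000, Gamma_vuu = 0.000000, Gamma_vuv = 0.000000, Gamma_vvv = 0.000000; k1 = (-1.875000, 1.125000, 0.000000, 0.000000)
  k2: at (u, v) = (-0.828125, -0.053125), (du/dtau, dv/dtau) = (-1.875000, 1.125000); Gamma_uuu = 0.000000, Gamma_uuv = 0.000000, Gamma_uvv = 0.000000, Gamma_vuu = 0.000000, Gamma_vuv = 0.000000, Gamma_vvv = 0.000000; k2 = (-1.875000, 1.125000, 0.000000, 0.000000)
  k3: at (u, v) = (-0.828125, -0.053125), (du/dtau, dv/dtau) = (-1.875000, 1.125000); Gamma_uuu = 0.000000, Gamma_uuv = 0.000000, Gamma_uvv = 0.000000, Gamma_vuu = 0.000000, Gamma_vuv = 0.000000, Gamma_vvv = 0.000000; k3 = (-1.875000, 1.125000, 0.000000, 0.000000)
  k4: at (u, v) = (-0.875000, -0.025000), (du/dtau, dv/dtau) = (-1.875000, 1.125000); Gamma_uuu = 0.000000, Gamma_uuv = 0.000000, Gamma_uvv = 0.000000, Gamma_vuu = 0.000000, Gamma_vuv = 0.000000, Gamma_vvv = 0.000000; k4 = (-1.875000, 1.125000, 0.000000, 0.000000)
  Y <- Y + (h/6)(k1 + 2k2 + 2k3 + k4): u = -0.8750, v = -0.0250, du/dtau = -1.8750, dv/dtau = 1.1250
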